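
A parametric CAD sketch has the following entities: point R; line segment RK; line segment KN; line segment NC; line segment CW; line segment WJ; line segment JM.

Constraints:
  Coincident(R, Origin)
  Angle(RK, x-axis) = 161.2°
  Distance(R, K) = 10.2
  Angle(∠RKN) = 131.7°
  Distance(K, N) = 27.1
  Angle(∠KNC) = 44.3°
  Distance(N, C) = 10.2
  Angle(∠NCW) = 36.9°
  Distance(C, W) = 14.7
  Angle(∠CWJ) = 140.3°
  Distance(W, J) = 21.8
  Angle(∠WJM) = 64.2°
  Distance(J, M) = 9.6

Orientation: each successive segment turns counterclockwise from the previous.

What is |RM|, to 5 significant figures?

51.864

R is at the origin; RK runs at 161.2° with length 10.2, so K = (-9.6558, 3.2871). ∠RKN = 131.7° gives KN at -150.50° from the x-axis; with |KN| = 27.1, N = (-33.242, -10.058). ∠KNC = 44.3° gives NC at -14.800° from the x-axis; with |NC| = 10.2, C = (-23.381, -12.663). ∠NCW = 36.9° gives CW at 128.30° from the x-axis; with |CW| = 14.7, W = (-32.492, -1.1269). ∠CWJ = 140.3° gives WJ at 168.00° from the x-axis; with |WJ| = 21.8, J = (-53.815, 3.4056). ∠WJM = 64.2° gives JM at -76.200° from the x-axis; with |JM| = 9.6, M = (-51.525, -5.9173). Then |RM| = |M − R| = 51.864.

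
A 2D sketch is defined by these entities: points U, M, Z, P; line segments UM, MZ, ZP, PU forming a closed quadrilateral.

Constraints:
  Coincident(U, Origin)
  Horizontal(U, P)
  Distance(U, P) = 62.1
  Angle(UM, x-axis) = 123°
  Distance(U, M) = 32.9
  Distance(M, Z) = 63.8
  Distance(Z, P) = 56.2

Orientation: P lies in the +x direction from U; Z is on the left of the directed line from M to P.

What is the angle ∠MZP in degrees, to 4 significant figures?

89.48°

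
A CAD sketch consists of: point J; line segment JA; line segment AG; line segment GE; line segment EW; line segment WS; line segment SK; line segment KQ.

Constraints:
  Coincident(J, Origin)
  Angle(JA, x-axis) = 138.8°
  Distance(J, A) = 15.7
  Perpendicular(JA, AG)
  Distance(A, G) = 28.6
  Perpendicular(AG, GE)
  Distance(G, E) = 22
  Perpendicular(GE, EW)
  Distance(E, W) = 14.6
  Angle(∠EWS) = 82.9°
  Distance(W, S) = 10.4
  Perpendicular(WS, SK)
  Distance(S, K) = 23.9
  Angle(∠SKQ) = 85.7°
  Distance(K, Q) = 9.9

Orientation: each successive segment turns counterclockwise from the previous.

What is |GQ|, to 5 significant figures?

25.762

J is at the origin; JA runs at 138.8° with length 15.7, so A = (-11.813, 10.341). JA is perpendicular to AG, so AG runs at -131.20°; with |AG| = 28.6, G = (-30.651, -11.178). AG ⟂ GE, so GE runs at -41.200°; with |GE| = 22.0, E = (-14.098, -25.669). The perpendicularity gives EW at right angles to GE, so EW runs at 48.800°; with |EW| = 14.6, W = (-4.4814, -14.684). ∠EWS = 82.9° gives WS at 145.90° from the x-axis; with |WS| = 10.4, S = (-13.093, -8.8529). WS is perpendicular to SK, so SK runs at -124.10°; with |SK| = 23.9, K = (-26.493, -28.644). ∠SKQ = 85.7° gives KQ at -29.800° from the x-axis; with |KQ| = 9.9, Q = (-17.902, -33.564). Then |GQ| = |Q − G| = 25.762.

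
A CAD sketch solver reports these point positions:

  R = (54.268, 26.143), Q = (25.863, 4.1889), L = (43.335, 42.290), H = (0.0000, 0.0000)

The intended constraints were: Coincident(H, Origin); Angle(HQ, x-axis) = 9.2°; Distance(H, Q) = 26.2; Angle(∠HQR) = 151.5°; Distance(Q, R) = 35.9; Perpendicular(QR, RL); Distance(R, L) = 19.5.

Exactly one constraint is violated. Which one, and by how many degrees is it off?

Perpendicular(QR, RL) — off by 3.60°.

H = (0.00, 0.00) ✓; HQ at 9.200° ✓; |HQ| = 26.20 ✓; ∠HQR = 151.5° ✓; |QR| = 35.90 ✓; ∠(QR, RL) = 86.40° ✗; |RL| = 19.50 ✓.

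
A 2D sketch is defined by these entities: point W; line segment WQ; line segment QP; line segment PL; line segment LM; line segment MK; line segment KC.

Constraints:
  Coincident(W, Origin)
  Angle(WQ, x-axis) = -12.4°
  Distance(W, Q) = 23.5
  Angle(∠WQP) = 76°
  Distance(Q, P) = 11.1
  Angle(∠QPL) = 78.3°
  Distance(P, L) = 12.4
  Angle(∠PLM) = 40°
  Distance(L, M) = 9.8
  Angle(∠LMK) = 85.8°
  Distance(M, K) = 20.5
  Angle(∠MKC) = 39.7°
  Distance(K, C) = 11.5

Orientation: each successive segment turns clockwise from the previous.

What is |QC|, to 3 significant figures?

18.4

W is at the origin; WQ runs at -12.4° with length 23.5, so Q = (23.0, -5.05). ∠WQP = 76.0° gives QP at -116° from the x-axis; with |QP| = 11.1, P = (18.0, -15.0). ∠QPL = 78.3° gives PL at 142° from the x-axis; with |PL| = 12.4, L = (8.26, -7.34). ∠PLM = 40.0° gives LM at 1.90° from the x-axis; with |LM| = 9.8, M = (18.1, -7.01). ∠LMK = 85.8° gives MK at -92.3° from the x-axis; with |MK| = 20.5, K = (17.2, -27.5). ∠MKC = 39.7° gives KC at 127° from the x-axis; with |KC| = 11.5, C = (10.2, -18.4). Then |QC| = |C − Q| = 18.4.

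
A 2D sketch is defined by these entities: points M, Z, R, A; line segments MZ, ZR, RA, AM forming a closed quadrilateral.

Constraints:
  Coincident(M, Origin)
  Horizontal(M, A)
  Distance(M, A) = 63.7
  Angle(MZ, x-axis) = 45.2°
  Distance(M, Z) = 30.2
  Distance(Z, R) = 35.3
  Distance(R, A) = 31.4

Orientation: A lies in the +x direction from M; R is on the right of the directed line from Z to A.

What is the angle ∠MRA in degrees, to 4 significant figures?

140.6°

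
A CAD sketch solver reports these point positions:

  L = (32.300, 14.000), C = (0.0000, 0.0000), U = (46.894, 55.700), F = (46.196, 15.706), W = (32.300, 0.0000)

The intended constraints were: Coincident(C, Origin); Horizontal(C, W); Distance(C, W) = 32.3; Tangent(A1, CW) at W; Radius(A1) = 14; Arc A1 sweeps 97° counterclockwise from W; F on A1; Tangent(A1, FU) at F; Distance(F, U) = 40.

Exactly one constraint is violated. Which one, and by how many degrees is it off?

Tangent(A1, FU) at F — off by 8.00°.

C = (0.00, 0.00) ✓; C.y = 0.00, W.y = 0.00 ✓; |CW| = 32.30 ✓; ∠(LW, WC) = 90.00° ✓; |LW| = 14.00 ✓; bearing(L→F) − bearing(L→W) = 97.00° ✓; |LF| = 14.00 ✓; ∠(LF, FU) = 98.00° ✗; |FU| = 40.00 ✓.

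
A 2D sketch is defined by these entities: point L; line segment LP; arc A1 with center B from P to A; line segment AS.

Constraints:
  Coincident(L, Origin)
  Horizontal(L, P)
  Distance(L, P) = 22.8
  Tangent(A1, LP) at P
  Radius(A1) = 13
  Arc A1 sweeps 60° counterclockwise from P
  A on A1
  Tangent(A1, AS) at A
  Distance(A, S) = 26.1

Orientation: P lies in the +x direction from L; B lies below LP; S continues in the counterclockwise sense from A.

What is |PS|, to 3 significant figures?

37.9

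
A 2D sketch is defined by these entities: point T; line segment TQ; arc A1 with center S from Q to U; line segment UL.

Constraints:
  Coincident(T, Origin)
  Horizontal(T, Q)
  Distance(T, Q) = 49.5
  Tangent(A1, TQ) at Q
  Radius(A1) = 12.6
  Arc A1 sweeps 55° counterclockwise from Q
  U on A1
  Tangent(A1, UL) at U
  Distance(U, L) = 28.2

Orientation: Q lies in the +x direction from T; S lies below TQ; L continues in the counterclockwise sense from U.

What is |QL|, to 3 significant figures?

38.9

T is at the origin; TQ is horizontal with |TQ| = 49.5 and Q on the +x side, so Q = (49.5, 0.00). The tangent condition forces SQ to be normal to TQ, so S = Q + (0, -12.6) = (49.5, -12.6). On A1, Q sits at bearing 90° from S; a 55° counterclockwise sweep puts U at bearing 145°, so U = S + 12.6·(cos 145°, sin 145°) = (39.2, -5.37). The tangent condition forces SU to be normal to UL, so UL runs along (−sin 145°, cos 145°); with |UL| = 28.2, L = (23.0, -28.5). Then |QL| = |L − Q| = 38.9.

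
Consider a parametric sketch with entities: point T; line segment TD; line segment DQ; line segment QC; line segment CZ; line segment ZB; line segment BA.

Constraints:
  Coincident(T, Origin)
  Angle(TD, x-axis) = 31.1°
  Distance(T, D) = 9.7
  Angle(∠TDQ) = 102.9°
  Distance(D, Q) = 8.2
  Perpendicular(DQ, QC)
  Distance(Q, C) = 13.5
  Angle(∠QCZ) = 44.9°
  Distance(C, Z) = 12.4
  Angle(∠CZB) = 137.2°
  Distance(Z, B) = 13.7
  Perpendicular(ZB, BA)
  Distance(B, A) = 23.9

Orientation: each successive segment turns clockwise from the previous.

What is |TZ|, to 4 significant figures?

5.006

T is at the origin; TD runs at 31.1° with length 9.7, so D = (8.306, 5.010). ∠TDQ = 102.9° gives DQ at -46.00° from the x-axis; with |DQ| = 8.2, Q = (14.00, -0.8882). DQ ⟂ QC, so QC runs at -136.0°; with |QC| = 13.5, C = (4.291, -10.27). ∠QCZ = 44.9° gives CZ at 88.90° from the x-axis; with |CZ| = 12.4, Z = (4.529, 2.132). Then |TZ| = |Z − T| = 5.006.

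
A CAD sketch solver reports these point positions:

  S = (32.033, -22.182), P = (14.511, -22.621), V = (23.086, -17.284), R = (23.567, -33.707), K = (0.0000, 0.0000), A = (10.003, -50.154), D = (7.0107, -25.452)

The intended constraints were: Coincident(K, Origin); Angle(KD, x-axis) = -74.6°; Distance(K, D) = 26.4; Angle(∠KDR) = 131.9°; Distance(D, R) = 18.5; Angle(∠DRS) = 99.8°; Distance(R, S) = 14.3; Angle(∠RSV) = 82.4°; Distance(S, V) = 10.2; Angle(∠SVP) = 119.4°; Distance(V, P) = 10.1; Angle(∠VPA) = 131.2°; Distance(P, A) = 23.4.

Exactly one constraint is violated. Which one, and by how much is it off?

Distance(P, A) = 23.4 — off by 4.50.

K = (0.00, 0.00) ✓; KD at -74.60° ✓; |KD| = 26.40 ✓; ∠KDR = 131.9° ✓; |DR| = 18.50 ✓; ∠DRS = 99.80° ✓; |RS| = 14.30 ✓; ∠RSV = 82.40° ✓; |SV| = 10.20 ✓; ∠SVP = 119.4° ✓; |VP| = 10.10 ✓; ∠VPA = 131.2° ✓; |PA| = 27.90 ✗.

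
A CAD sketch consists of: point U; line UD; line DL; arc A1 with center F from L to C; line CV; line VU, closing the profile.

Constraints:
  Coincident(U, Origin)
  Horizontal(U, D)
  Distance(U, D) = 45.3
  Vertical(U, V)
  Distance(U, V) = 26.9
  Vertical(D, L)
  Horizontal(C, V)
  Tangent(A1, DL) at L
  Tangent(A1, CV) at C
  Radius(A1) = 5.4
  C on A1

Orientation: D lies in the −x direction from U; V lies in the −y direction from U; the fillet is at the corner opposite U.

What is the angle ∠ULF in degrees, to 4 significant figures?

25.39°

The virtual corner opposite U is at (-45.30, -26.90). Since A1 is tangent to DL there, FL ⟂ DL and A1 meets CV tangentially, so FC is at right angles to CV, with radius 5.4, so the center F sits 5.4 in from both sides at F = (-39.90, -21.50). That places the tangent points at L = (-45.30, -21.50) on DL and C = (-39.90, -26.90) on CV. Then cos ∠ULF = LU·LF / (|LU||LF|), giving 25.39°.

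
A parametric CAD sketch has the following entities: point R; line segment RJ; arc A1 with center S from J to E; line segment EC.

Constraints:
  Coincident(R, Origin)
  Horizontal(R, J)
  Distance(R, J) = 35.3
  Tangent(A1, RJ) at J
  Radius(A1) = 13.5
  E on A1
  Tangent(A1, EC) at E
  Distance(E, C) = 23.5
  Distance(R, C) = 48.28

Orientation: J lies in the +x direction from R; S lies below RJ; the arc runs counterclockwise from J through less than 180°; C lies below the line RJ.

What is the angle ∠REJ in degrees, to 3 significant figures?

91.2°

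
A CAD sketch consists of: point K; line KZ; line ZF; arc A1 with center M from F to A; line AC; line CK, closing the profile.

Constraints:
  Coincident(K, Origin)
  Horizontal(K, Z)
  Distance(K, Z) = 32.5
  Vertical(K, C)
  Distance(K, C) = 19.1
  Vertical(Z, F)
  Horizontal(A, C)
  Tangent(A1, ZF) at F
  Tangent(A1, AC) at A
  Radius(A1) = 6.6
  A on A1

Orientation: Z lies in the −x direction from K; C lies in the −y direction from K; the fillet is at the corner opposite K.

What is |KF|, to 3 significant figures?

34.8

K is at the origin; K and Z share the same y with |KZ| = 32.5 and Z on the −x side, so Z = (-32.5, 0.00). K and C share the same x with |KC| = 19.1 and C on the −y side, so C = (0.00, -19.1). The virtual corner opposite K is at (-32.5, -19.1). Tangency of A1 to ZF means the radius MF is perpendicular to ZF and the tangent condition forces MA to be normal to AC, with radius 6.6, so the center M sits 6.6 in from both sides at M = (-25.9, -12.5). That places the tangent points at F = (-32.5, -12.5) on ZF and A = (-25.9, -19.1) on AC. Then |KF| = |F − K| = 34.8.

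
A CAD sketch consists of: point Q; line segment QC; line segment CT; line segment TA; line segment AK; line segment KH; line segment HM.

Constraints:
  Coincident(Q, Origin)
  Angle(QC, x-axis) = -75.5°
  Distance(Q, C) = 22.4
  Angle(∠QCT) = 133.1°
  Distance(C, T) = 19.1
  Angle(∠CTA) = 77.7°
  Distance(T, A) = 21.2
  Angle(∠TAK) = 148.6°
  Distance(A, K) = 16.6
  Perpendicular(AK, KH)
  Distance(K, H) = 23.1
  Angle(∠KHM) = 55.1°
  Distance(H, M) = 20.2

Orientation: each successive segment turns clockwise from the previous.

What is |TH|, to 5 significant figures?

36.730

Q is at the origin; QC runs at -75.5° with length 22.4, so C = (5.6085, -21.687). ∠QCT = 133.1° gives CT at -122.40° from the x-axis; with |CT| = 19.1, T = (-4.6258, -37.813). ∠CTA = 77.7° gives TA at 135.30° from the x-axis; with |TA| = 21.2, A = (-19.695, -22.901). ∠TAK = 148.6° gives AK at 103.90° from the x-axis; with |AK| = 16.6, K = (-23.683, -6.7873). AK ⟂ KH, so KH runs at 13.900°; with |KH| = 23.1, H = (-1.2590, -1.2380). Then |TH| = |H − T| = 36.730.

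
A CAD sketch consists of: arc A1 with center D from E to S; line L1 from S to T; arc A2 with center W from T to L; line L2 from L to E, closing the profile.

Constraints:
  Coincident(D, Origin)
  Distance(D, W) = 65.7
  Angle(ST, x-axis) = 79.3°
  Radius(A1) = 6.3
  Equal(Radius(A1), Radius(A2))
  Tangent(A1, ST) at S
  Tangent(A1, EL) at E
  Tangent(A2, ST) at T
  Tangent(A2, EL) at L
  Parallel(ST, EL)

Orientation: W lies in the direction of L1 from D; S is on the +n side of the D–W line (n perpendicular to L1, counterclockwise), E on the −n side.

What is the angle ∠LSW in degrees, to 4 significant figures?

5.379°

The slot axis is L1's direction at 79.3°, so u = (cos 79.3°, sin 79.3°) = (0.1857, 0.9826) and n = (−sin 79.3°, cos 79.3°) = (-0.9826, 0.1857). D is at the origin and W lies 65.7 along u from D, so W = 65.7·u = (12.20, 64.56). Tangency of A1 to both parallel lines with radius 6.3 puts S and E at D ± 6.3·n: S = (-6.190, 1.170), E = (6.190, -1.170). Equal radii place T and L the same way about W: T = W + 6.3·n = (6.008, 65.73), L = W − 6.3·n = (18.39, 63.39). Then cos ∠LSW = SL·SW / (|SL||SW|), giving 5.379°.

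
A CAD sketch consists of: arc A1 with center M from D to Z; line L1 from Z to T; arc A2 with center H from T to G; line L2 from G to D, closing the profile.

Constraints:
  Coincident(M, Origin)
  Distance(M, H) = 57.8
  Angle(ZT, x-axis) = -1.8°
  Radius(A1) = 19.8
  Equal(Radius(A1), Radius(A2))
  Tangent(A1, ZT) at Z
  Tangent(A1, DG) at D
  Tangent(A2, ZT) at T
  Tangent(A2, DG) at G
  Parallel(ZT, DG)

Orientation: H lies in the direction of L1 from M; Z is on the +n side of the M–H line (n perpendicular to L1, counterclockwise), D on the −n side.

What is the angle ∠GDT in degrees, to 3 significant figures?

34.4°

The slot axis is L1's direction at -1.8°, so u = (cos -1.8°, sin -1.8°) = (1.00, -0.0314) and n = (−sin -1.8°, cos -1.8°) = (0.0314, 1.00). M is at the origin and H lies 57.8 along u from M, so H = 57.8·u = (57.8, -1.82). Tangency of A1 to both parallel lines with radius 19.8 puts Z and D at M ± 19.8·n: Z = (0.622, 19.8), D = (-0.622, -19.8). Equal radii place T and G the same way about H: T = H + 19.8·n = (58.4, 18.0), G = H − 19.8·n = (57.1, -21.6). Then cos ∠GDT = DG·DT / (|DG||DT|), giving 34.4°.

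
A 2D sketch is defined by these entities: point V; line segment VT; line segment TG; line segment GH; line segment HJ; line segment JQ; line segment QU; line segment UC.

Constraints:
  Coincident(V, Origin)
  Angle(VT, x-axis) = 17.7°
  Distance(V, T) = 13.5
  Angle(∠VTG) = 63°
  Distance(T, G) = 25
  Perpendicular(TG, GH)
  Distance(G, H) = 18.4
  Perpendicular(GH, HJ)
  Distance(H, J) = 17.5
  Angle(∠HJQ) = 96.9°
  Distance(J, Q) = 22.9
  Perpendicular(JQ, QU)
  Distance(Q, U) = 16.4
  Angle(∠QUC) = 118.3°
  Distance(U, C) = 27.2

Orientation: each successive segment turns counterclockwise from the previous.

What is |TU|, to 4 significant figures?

21.95

V is at the origin; VT runs at 17.7° with length 13.5, so T = (12.86, 4.104). ∠VTG = 63.0° gives TG at 134.7° from the x-axis; with |TG| = 25.0, G = (-4.724, 21.87). TG ⟂ GH, so GH runs at -135.3°; with |GH| = 18.4, H = (-17.80, 8.932). The perpendicularity gives HJ at right angles to GH, so HJ runs at -45.30°; with |HJ| = 17.5, J = (-5.493, -3.507). ∠HJQ = 96.9° gives JQ at 37.80° from the x-axis; with |JQ| = 22.9, Q = (12.60, 10.53). The perpendicularity gives QU at right angles to JQ, so QU runs at 127.8°; with |QU| = 16.4, U = (2.550, 23.49). Then |TU| = |U − T| = 21.95.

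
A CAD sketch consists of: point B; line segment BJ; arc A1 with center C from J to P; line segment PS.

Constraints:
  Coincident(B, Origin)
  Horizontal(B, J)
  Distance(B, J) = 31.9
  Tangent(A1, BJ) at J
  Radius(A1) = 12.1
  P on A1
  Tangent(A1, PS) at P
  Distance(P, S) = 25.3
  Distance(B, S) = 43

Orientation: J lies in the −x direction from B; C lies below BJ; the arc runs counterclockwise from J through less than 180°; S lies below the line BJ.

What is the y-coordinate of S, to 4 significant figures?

-37.76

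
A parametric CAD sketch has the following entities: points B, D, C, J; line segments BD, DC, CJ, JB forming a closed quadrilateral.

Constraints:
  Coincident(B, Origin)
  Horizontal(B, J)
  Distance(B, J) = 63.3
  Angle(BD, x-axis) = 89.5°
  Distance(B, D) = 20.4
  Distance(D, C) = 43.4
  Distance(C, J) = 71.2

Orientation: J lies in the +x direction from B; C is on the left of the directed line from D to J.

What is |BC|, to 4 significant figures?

61.96

Checks: B = (0.00, 0.00) ✓; |DC| = 43.40 ✓; |CJ| = 71.20 ✓.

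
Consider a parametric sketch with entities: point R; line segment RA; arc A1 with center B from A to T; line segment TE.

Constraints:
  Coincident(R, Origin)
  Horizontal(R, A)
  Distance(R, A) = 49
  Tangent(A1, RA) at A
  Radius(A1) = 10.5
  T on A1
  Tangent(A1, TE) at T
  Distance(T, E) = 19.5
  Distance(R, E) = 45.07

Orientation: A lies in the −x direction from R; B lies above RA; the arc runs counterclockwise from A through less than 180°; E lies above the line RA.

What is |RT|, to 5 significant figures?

39.624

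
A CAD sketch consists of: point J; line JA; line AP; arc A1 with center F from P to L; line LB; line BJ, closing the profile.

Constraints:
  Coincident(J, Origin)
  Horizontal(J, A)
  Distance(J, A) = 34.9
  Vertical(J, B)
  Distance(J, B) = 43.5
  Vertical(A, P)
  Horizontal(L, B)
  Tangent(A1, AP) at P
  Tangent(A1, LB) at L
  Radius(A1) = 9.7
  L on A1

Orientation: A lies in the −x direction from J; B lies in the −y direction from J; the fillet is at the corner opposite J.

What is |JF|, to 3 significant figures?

42.2

J and B share the same x with |JB| = 43.5 and B on the −y side, so B = (0.00, -43.5). The virtual corner opposite J is at (-34.9, -43.5). The tangent condition forces FP to be normal to AP and tangency of A1 to LB means the radius FL is perpendicular to LB, with radius 9.7, so the center F sits 9.7 in from both sides at F = (-25.2, -33.8). Then |JF| = |F − J| = 42.2.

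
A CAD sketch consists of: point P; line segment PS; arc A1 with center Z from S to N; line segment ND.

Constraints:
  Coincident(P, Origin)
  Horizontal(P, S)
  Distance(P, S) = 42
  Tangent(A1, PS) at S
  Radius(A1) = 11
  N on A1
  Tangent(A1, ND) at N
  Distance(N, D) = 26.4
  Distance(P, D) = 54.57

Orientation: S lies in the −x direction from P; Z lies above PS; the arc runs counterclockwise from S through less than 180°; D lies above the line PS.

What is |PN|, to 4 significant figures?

34.21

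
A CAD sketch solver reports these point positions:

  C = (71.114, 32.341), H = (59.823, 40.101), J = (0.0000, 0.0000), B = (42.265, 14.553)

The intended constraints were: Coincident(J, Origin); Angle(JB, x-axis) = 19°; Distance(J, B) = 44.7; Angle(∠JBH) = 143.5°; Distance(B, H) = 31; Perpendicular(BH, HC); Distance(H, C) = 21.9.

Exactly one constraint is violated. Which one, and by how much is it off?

Distance(H, C) = 21.9 — off by 8.20.

J = (0.00, 0.00) ✓; JB at 19.00° ✓; |JB| = 44.70 ✓; ∠JBH = 143.5° ✓; |BH| = 31.00 ✓; ∠(BH, HC) = 90.00° ✓; |HC| = 13.70 ✗.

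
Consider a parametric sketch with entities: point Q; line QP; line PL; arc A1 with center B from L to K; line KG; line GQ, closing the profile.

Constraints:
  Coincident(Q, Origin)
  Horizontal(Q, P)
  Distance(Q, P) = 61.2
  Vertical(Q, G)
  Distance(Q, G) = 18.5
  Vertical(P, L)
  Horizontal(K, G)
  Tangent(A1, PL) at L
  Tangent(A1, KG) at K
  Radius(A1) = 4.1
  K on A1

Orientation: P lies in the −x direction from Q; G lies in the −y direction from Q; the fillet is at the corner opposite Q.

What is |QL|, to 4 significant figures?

62.87

Q is at the origin; Q and P share the same y with |QP| = 61.2 and P on the −x side, so P = (-61.20, 0.000). Q and G share the same x with |QG| = 18.5 and G on the −y side, so G = (0.000, -18.50). The virtual corner opposite Q is at (-61.20, -18.50). Tangency of A1 to PL means the radius BL is perpendicular to PL and since A1 is tangent to KG there, BK ⟂ KG, with radius 4.1, so the center B sits 4.1 in from both sides at B = (-57.10, -14.40). That places the tangent points at L = (-61.20, -14.40) on PL and K = (-57.10, -18.50) on KG. Then |QL| = |L − Q| = 62.87.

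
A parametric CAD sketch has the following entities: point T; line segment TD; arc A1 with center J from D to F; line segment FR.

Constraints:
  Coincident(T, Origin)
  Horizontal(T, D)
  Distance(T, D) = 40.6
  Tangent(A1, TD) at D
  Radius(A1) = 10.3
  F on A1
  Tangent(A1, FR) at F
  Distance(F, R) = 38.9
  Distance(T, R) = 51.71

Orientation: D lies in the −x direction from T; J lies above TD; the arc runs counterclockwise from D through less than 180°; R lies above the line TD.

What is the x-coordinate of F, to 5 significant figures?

-30.503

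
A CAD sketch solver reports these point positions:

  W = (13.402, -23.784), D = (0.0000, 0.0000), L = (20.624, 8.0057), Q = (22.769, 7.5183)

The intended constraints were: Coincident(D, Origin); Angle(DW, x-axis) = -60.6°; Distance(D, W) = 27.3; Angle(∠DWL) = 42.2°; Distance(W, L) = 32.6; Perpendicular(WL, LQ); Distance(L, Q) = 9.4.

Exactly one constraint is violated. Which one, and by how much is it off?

Distance(L, Q) = 9.4 — off by 7.20.

D = (0.00, 0.00) ✓; DW at -60.60° ✓; |DW| = 27.30 ✓; ∠DWL = 42.20° ✓; |WL| = 32.60 ✓; ∠(WL, LQ) = 90.00° ✓; |LQ| = 2.200 ✗.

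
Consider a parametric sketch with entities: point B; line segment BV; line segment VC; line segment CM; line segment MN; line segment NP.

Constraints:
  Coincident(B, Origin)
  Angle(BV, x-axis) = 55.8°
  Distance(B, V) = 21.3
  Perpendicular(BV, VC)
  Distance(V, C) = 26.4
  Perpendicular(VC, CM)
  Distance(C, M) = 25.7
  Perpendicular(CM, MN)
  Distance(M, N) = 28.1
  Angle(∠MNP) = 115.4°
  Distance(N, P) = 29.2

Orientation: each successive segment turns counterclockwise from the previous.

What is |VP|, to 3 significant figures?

14.2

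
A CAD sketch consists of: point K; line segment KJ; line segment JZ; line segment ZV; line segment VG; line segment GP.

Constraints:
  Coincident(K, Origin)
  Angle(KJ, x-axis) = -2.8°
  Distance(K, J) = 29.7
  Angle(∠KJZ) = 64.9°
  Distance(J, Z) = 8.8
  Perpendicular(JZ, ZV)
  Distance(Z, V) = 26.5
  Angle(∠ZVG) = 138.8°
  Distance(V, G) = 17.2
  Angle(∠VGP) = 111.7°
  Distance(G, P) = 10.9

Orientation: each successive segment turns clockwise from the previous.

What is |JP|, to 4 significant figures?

38.02

K is at the origin; KJ runs at -2.8° with length 29.7, so J = (29.66, -1.451). ∠KJZ = 64.9° gives JZ at -117.9° from the x-axis; with |JZ| = 8.8, Z = (25.55, -9.228). JZ ⟂ ZV, so ZV runs at 152.1°; with |ZV| = 26.5, V = (2.127, 3.172). ∠ZVG = 138.8° gives VG at 110.9° from the x-axis; with |VG| = 17.2, G = (-4.009, 19.24). ∠VGP = 111.7° gives GP at 42.60° from the x-axis; with |GP| = 10.9, P = (4.015, 26.62). Then |JP| = |P − J| = 38.02.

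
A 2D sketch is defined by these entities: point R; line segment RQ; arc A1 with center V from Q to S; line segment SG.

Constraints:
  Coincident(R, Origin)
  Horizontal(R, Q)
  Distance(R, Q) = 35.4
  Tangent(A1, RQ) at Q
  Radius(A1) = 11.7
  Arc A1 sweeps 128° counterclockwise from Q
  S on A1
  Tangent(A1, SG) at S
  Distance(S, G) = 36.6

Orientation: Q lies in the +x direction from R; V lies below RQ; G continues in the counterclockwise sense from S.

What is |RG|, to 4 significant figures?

68.21

R is at the origin; R and Q share the same y with |RQ| = 35.4 and Q on the +x side, so Q = (35.40, 0.000). A1 meets RQ tangentially, so VQ is at right angles to RQ, so V = Q + (0, -11.7) = (35.40, -11.70). On A1, Q sits at bearing 90° from V; a 128° counterclockwise sweep puts S at bearing 218°, so S = V + 11.7·(cos 218°, sin 218°) = (26.18, -18.90). A1 meets SG tangentially, so VS is at right angles to SG, so SG runs along (−sin 218°, cos 218°); with |SG| = 36.6, G = (48.71, -47.74). Then |RG| = |G − R| = 68.21.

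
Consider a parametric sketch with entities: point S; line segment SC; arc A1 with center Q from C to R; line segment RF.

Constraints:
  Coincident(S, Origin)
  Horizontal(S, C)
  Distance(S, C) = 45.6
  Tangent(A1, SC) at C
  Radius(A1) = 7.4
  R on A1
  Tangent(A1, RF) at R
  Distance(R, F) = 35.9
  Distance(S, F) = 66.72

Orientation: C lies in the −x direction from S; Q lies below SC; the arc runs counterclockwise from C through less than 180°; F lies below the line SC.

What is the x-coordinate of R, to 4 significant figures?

-52.98

Checks: |QC| = 7.400 ✓; |QR| = 7.400 ✓; ∠(QR, RF) = 90.00° ✓; |RF| = 35.90 ✓; |SF| = 66.72 ✓.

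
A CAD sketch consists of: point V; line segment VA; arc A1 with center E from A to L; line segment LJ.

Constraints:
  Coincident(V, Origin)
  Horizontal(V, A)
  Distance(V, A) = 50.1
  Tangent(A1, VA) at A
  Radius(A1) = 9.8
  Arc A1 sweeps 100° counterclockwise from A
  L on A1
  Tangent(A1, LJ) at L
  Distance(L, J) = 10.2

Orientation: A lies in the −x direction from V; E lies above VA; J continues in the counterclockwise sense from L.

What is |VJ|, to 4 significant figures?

47.40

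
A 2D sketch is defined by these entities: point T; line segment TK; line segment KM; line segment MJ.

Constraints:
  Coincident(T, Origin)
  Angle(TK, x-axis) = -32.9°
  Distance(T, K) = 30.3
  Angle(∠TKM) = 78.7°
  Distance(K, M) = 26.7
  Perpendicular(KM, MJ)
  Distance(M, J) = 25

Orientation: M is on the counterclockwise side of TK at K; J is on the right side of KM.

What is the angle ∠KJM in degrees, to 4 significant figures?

46.88°

∠TKM = 78.7°, so KM runs at -32.9° + (180° − 78.7°) = 68.40° from the x-axis; with |KM| = 26.7, M = K + 26.7·(cos 68.40°, sin 68.40°) = (35.27, 8.367). KM ⟂ MJ; with |MJ| = 25.0 on the right of KM, J = M + 25.0·(0.9298, -0.3681) = (58.51, -0.8363). Then cos ∠KJM = JK·JM / (|JK||JM|), giving 46.88°.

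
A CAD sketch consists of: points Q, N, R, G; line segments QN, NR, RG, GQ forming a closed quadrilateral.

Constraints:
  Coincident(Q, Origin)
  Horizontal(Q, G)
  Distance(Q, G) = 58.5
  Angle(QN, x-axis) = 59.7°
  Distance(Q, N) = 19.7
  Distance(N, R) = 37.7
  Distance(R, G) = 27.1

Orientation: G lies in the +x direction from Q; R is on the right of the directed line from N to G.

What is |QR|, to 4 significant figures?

36.16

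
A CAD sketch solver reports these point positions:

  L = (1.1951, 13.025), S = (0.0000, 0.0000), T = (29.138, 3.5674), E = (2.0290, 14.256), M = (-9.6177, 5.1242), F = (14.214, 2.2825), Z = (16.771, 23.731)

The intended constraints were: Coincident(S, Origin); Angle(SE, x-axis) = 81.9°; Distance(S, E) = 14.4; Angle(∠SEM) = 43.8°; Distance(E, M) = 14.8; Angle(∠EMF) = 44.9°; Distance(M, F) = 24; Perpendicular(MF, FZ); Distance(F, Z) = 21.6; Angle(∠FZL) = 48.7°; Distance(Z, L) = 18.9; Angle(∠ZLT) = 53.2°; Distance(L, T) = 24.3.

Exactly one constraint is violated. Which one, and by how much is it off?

Distance(L, T) = 24.3 — off by 5.20.

S = (0.00, 0.00) ✓; SE at 81.90° ✓; |SE| = 14.40 ✓; ∠SEM = 43.80° ✓; |EM| = 14.80 ✓; ∠EMF = 44.90° ✓; |MF| = 24.00 ✓; ∠(MF, FZ) = 90.00° ✓; |FZ| = 21.60 ✓; ∠FZL = 48.70° ✓; |ZL| = 18.90 ✓; ∠ZLT = 53.20° ✓; |LT| = 29.50 ✗.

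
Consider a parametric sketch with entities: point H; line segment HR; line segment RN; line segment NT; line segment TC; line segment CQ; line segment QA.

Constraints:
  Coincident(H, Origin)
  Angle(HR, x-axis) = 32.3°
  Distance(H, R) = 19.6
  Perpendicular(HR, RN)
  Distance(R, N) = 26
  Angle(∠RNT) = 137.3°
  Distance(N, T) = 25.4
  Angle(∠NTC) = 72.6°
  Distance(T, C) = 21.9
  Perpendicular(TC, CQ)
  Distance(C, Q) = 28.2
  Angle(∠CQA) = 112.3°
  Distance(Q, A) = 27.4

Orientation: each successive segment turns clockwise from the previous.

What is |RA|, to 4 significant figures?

33.61

H is at the origin; HR runs at 32.3° with length 19.6, so R = (16.57, 10.47). HR is perpendicular to RN, so RN runs at -57.70°; with |RN| = 26.0, N = (30.46, -11.50). ∠RNT = 137.3° gives NT at -100.4° from the x-axis; with |NT| = 25.4, T = (25.88, -36.49). ∠NTC = 72.6° gives TC at 152.2° from the x-axis; with |TC| = 21.9, C = (6.503, -26.27). TC is perpendicular to CQ, so CQ runs at 62.20°; with |CQ| = 28.2, Q = (19.65, -1.327). ∠CQA = 112.3° gives QA at -5.500° from the x-axis; with |QA| = 27.4, A = (46.93, -3.953). Then |RA| = |A − R| = 33.61.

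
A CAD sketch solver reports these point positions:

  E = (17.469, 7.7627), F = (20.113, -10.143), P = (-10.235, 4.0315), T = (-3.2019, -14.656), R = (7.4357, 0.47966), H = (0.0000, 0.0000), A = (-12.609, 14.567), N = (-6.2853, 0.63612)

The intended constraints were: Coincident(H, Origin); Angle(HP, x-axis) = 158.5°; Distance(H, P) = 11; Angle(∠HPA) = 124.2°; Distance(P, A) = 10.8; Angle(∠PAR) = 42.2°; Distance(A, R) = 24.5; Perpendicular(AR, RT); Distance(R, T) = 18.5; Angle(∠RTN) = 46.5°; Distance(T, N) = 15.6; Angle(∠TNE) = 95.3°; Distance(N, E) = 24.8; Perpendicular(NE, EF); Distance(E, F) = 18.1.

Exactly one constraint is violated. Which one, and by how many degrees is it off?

Perpendicular(NE, EF) — off by 8.30°.

H = (0.00, 0.00) ✓; HP at 158.5° ✓; |HP| = 11.00 ✓; ∠HPA = 124.2° ✓; |PA| = 10.80 ✓; ∠PAR = 42.20° ✓; |AR| = 24.50 ✓; ∠(AR, RT) = 90.00° ✓; |RT| = 18.50 ✓; ∠RTN = 46.50° ✓; |TN| = 15.60 ✓; ∠TNE = 95.30° ✓; |NE| = 24.80 ✓; ∠(NE, EF) = 98.30° ✗; |EF| = 18.10 ✓.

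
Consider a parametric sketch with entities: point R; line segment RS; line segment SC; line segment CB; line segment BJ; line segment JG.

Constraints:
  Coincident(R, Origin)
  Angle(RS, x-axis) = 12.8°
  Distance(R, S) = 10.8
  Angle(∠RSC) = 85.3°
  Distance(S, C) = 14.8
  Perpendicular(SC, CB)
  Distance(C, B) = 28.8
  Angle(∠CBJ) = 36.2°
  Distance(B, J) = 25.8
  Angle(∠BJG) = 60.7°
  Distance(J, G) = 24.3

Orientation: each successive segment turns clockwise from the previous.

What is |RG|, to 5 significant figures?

23.504

R is at the origin; RS runs at 12.8° with length 10.8, so S = (10.532, 2.3927). ∠RSC = 85.3° gives SC at -81.900° from the x-axis; with |SC| = 14.8, C = (12.617, -12.260). The perpendicularity gives CB at right angles to SC, so CB runs at -171.90°; with |CB| = 28.8, B = (-15.896, -16.318). ∠CBJ = 36.2° gives BJ at 44.300° from the x-axis; with |BJ| = 25.8, J = (2.5691, 1.7015). ∠BJG = 60.7° gives JG at -75.000° from the x-axis; with |JG| = 24.3, G = (8.8584, -21.770). Then |RG| = |G − R| = 23.504.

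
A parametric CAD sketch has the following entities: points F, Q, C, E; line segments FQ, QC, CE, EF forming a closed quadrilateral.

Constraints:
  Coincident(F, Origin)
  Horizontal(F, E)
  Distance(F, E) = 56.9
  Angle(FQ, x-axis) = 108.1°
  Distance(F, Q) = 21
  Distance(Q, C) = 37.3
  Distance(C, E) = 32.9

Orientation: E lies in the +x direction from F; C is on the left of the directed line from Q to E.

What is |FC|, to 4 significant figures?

36.70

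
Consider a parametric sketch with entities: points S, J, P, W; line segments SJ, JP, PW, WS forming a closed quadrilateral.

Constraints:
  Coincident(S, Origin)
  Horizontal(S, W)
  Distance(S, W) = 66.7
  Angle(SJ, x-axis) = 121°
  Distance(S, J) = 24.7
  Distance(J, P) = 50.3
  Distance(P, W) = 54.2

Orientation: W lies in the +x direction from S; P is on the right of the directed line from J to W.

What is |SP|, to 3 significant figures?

25.7

Checks: |JP| = 50.30 ✓; |PW| = 54.20 ✓.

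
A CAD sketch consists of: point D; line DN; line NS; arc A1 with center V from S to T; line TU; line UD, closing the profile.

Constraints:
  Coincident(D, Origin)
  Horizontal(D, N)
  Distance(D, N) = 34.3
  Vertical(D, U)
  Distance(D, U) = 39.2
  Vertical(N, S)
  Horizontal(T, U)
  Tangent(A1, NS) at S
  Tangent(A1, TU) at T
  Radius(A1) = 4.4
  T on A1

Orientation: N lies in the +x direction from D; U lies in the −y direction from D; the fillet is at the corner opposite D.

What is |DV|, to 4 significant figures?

45.88

D is at the origin; D and N share the same y with |DN| = 34.3 and N on the +x side, so N = (34.30, 0.000). D and U share the same x with |DU| = 39.2 and U on the −y side, so U = (0.000, -39.20). The virtual corner opposite D is at (34.30, -39.20). A1 meets NS tangentially, so VS is at right angles to NS and A1 meets TU tangentially, so VT is at right angles to TU, with radius 4.4, so the center V sits 4.4 in from both sides at V = (29.90, -34.80). Then |DV| = |V − D| = 45.88.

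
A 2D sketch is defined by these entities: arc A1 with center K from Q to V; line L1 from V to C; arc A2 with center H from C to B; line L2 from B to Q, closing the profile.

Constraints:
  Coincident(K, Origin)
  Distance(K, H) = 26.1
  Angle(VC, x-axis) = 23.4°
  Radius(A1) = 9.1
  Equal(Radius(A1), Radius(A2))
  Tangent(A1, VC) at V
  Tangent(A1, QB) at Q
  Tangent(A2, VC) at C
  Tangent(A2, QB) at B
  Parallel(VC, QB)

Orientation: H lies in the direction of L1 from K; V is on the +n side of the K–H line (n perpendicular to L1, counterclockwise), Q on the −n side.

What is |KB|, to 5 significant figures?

27.641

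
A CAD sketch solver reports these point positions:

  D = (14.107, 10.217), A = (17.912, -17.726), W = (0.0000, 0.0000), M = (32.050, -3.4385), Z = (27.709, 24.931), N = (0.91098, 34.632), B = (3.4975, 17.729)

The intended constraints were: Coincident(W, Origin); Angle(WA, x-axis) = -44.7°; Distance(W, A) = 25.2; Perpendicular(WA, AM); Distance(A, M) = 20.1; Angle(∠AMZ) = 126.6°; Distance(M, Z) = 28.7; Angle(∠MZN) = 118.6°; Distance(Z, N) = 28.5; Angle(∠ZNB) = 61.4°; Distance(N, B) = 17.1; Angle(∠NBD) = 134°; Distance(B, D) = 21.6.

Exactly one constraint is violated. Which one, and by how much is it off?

Distance(B, D) = 21.6 — off by 8.60.

W = (0.00, 0.00) ✓; WA at -44.70° ✓; |WA| = 25.20 ✓; ∠(WA, AM) = 90.00° ✓; |AM| = 20.10 ✓; ∠AMZ = 126.6° ✓; |MZ| = 28.70 ✓; ∠MZN = 118.6° ✓; |ZN| = 28.50 ✓; ∠ZNB = 61.40° ✓; |NB| = 17.10 ✓; ∠NBD = 134.0° ✓; |BD| = 13.00 ✗.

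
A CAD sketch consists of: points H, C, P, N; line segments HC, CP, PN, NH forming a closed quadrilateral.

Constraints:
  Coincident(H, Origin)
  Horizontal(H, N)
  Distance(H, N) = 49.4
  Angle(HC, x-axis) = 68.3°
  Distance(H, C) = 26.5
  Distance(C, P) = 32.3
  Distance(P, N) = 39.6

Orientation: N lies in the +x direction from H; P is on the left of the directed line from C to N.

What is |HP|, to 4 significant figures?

54.68

H is at the origin; HN is horizontal with |HN| = 49.4 and N in +x, so N = (49.4, 0). HC runs at 68.3° with |HC| = 26.5, so C = (9.798, 24.62). P is determined by |CP| = 32.3 and |PN| = 39.6 together: it lies at the intersection of circle(C, 32.3) and circle(N, 39.6). With |CN| = 46.63, the foot of the radical line on CN is 17.69 from C and the perpendicular offset is √(32.3² − 17.69²) = 27.03. Taking the left-of-CN solution: P = (39.09, 38.23).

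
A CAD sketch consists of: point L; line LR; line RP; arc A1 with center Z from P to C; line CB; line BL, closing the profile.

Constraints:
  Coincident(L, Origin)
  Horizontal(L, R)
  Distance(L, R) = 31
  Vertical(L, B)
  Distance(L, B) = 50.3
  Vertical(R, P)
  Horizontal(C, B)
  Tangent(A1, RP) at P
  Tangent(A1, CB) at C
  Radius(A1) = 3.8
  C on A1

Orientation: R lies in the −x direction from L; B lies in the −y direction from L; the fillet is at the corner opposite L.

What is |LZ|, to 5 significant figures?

53.871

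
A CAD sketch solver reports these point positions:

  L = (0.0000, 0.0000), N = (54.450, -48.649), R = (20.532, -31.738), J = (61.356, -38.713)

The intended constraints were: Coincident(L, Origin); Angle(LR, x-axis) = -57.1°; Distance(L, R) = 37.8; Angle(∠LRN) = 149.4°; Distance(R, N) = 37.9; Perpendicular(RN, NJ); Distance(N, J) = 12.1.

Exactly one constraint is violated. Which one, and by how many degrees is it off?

Perpendicular(RN, NJ) — off by 8.30°.

L = (0.00, 0.00) ✓; LR at -57.10° ✓; |LR| = 37.80 ✓; ∠LRN = 149.4° ✓; |RN| = 37.90 ✓; ∠(RN, NJ) = 81.70° ✗; |NJ| = 12.10 ✓.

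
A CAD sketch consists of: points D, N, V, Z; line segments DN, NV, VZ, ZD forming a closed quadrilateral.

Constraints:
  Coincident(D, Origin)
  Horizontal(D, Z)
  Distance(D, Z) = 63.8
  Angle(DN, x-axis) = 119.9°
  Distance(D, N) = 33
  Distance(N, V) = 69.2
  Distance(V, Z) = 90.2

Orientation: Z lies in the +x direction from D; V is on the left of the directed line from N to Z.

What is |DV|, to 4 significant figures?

86.73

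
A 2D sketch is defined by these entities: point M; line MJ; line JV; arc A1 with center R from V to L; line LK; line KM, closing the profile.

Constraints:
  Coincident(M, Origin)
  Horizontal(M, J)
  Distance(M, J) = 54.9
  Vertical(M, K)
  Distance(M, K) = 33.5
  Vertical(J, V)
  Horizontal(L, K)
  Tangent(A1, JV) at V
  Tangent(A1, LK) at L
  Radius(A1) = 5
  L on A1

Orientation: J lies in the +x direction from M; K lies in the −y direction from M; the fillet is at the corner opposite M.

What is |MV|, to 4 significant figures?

61.86

M is at the origin; MJ is horizontal with |MJ| = 54.9 and J on the +x side, so J = (54.90, 0.000). MK is vertical with |MK| = 33.5 and K on the −y side, so K = (0.000, -33.50). The virtual corner opposite M is at (54.90, -33.50). Tangency of A1 to JV means the radius RV is perpendicular to JV and since A1 is tangent to LK there, RL ⟂ LK, with radius 5.0, so the center R sits 5.0 in from both sides at R = (49.90, -28.50). That places the tangent points at V = (54.90, -28.50) on JV and L = (49.90, -33.50) on LK. Then |MV| = |V − M| = 61.86.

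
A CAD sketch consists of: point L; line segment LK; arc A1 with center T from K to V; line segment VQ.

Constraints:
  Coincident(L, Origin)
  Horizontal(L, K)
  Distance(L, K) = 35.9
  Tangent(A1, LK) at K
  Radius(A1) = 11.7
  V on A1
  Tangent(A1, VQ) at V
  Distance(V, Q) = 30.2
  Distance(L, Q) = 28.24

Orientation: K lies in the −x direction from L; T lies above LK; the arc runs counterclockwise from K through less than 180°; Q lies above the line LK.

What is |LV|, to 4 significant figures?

27.28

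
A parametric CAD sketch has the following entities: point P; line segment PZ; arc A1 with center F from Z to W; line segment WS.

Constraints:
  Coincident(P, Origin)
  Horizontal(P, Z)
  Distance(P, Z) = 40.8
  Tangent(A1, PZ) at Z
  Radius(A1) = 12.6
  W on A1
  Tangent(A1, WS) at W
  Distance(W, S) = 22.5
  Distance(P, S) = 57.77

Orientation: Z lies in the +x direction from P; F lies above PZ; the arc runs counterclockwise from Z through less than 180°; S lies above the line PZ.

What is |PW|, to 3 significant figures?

55.2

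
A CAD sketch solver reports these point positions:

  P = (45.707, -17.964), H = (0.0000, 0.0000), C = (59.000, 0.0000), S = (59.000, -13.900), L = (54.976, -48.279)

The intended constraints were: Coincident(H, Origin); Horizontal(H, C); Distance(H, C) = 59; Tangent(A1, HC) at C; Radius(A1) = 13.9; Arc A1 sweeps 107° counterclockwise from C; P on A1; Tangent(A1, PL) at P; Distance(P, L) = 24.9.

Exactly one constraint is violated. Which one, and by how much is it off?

Distance(P, L) = 24.9 — off by 6.80.

H = (0.00, 0.00) ✓; H.y = 0.00, C.y = 0.00 ✓; |HC| = 59.00 ✓; ∠(SC, CH) = 90.00° ✓; |SC| = 13.90 ✓; bearing(S→P) − bearing(S→C) = 107.0° ✓; |SP| = 13.90 ✓; ∠(SP, PL) = 90.00° ✓; |PL| = 31.70 ✗.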